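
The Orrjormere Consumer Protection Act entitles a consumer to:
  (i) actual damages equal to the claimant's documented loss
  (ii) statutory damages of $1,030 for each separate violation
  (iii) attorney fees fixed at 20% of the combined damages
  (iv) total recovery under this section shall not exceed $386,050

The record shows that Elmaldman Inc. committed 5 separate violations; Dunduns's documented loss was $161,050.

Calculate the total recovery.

$199,440

Statutory damages: 5 × $1,030 = $5,150
Combined damages: $161,050 + $5,150 = $166,200
Attorney fees: 20% of $166,200 = $33,240
Total before cap: $166,200 + $33,240 = $199,440
Cap at $386,050: $199,440 is within the cap, no reduction.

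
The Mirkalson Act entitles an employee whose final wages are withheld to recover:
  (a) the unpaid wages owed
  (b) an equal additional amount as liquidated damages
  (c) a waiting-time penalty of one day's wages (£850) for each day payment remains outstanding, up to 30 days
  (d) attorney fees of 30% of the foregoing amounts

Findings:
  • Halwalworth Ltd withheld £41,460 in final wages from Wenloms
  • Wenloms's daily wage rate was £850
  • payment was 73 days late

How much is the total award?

Liquidated damages (equal amount): £41,460
Penalty days: min(73, 30) = 30
Waiting-time penalty: 30 × £850 = £25,500
Subtotal: £41,460 + £41,460 + £25,500 = £108,420
Attorney fees: 30% of £108,420 = £32,526
Total award: £108,420 + £32,526 = £140,946

£140,946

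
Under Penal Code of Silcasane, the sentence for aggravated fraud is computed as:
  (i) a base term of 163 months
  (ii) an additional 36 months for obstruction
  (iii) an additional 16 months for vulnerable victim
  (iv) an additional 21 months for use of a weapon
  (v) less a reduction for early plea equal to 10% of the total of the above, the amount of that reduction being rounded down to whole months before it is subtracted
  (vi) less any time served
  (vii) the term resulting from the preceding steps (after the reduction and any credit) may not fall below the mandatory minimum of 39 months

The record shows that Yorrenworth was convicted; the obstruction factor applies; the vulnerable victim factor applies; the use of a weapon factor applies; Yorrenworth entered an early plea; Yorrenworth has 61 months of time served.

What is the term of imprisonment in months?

Obstruction enhancement: +36 months
Vulnerable victim enhancement: +16 months
Use of a weapon enhancement: +21 months
Adjusted term: 163 months + 36 months + 16 months + 21 months = 236 months
Early plea reduction: 10% of 236 months = 23 months (rounded down)
After reduction: 236 − 23 = 213 months
Less time served: 213 months − 61 months = 152 months
Minimum 39 months: 152 months meets the minimum, no increase.

152 months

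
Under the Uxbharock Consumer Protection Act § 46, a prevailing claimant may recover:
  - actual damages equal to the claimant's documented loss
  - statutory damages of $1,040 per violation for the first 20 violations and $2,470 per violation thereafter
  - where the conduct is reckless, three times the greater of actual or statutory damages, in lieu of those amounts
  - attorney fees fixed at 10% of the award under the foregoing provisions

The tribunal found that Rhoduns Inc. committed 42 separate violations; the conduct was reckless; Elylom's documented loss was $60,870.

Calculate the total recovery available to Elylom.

$247,962

First 20 violations: 20 × $1,040 = $20,800
Remaining violations: (42 − 20) × $2,470 = $54,340
Statutory damages: $20,800 + $54,340 = $75,140
Greater of actual damages ($60,870) or statutory damages ($75,140): $75,140
Trebled: 3 × $75,140 = $225,420
Attorney fees: 10% of $225,420 = $22,542
Total recovery: $225,420 + $22,542 = $247,962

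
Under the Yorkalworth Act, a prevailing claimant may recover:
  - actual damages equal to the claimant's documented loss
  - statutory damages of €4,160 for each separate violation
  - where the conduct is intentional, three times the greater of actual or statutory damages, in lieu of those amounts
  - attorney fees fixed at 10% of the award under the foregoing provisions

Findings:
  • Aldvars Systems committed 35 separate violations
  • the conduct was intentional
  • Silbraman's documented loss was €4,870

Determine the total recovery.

€480,480

Statutory damages: 35 × €4,160 = €145,600
Greater of actual damages (€4,870) or statutory damages (€145,600): €145,600
Trebled: 3 × €145,600 = €436,800
Attorney fees: 10% of €436,800 = €43,680
Total recovery: €436,800 + €43,680 = €480,480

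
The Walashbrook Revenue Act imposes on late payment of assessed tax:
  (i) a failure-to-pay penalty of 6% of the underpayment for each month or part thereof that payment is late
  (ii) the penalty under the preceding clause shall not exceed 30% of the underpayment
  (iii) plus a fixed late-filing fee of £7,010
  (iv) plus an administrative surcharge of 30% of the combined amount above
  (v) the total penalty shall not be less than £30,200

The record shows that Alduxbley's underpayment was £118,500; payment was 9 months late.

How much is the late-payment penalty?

£55,328

Accrued rate: 6% × 9 = 54%, capped at 30% → 30%
Failure-to-pay penalty: 30% of £118,500 = £35,550
Penalty before surcharge: £35,550 + £7,010 = £42,560
Administrative surcharge: 30% of £42,560 = £12,768
Total penalty: £42,560 + £12,768 = £55,328
Minimum £30,200: £55,328 meets the minimum, no increase.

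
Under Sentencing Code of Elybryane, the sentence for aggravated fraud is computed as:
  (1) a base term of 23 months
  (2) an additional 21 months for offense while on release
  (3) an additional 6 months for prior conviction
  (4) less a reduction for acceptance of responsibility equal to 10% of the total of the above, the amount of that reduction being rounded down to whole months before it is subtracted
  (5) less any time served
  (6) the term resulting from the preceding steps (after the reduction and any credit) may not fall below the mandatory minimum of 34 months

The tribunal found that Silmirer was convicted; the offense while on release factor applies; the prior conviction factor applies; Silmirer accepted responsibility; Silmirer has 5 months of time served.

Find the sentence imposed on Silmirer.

Offense while on release enhancement: +21 months
Prior conviction enhancement: +6 months
Adjusted term: 23 months + 21 months + 6 months = 50 months
Acceptance of responsibility reduction: 10% of 50 months = 5 months (rounded down)
After reduction: 50 − 5 = 45 months
Less time served: 45 months − 5 months = 40 months
Minimum 34 months: 40 months meets the minimum, no increase.

Sentence: 40 months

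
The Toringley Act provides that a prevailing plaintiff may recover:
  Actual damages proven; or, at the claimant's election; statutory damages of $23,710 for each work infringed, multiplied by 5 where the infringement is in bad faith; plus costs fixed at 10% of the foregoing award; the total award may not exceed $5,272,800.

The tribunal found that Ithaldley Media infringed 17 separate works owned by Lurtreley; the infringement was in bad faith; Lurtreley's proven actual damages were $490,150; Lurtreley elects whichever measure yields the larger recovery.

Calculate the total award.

Award: $2,216,885

Statutory damages: 17 × $23,710 = $403,070
Multiplied by 5: 5 × $403,070 = $2,015,350
Greater of actual damages ($490,150) or enhanced statutory damages ($2,015,350): $2,015,350
Costs: 10% of $2,015,350 = $201,535
Award plus costs: $2,015,350 + $201,535 = $2,216,885
Cap at $5,272,800: $2,216,885 is within the cap, no reduction.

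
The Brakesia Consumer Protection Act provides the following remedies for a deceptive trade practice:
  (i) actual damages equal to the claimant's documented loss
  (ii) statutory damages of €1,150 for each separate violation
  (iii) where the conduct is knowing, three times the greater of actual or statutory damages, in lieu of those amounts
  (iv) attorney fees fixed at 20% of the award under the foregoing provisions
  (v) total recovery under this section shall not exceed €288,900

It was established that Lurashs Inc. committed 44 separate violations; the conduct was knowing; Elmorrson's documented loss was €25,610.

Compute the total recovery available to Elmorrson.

Statutory damages: 44 × €1,150 = €50,600
Greater of actual damages (€25,610) or statutory damages (€50,600): €50,600
Trebled: 3 × €50,600 = €151,800
Attorney fees: 20% of €151,800 = €30,360
Total before cap: €151,800 + €30,360 = €182,160
Cap at €288,900: €182,160 is within the cap, no reduction.

€182,160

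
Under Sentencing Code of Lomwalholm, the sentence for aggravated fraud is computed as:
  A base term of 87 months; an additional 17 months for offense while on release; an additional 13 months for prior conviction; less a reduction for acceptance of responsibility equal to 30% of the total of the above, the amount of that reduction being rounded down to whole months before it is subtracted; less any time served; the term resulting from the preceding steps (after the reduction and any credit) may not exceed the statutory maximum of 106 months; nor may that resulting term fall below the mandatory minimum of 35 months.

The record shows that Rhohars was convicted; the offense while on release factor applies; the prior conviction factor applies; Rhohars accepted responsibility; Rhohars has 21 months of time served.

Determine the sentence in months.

Offense while on release enhancement: +17 months
Prior conviction enhancement: +13 months
Adjusted term: 87 months + 17 months + 13 months = 117 months
Acceptance of responsibility reduction: 30% of 117 months = 35 months (rounded down)
After reduction: 117 − 35 = 82 months
Less time served: 82 months − 21 months = 61 months
Cap at 106 months: 61 months is within the cap, no reduction.
Minimum 35 months: 61 months meets the minimum, no increase.

Sentence: 61 months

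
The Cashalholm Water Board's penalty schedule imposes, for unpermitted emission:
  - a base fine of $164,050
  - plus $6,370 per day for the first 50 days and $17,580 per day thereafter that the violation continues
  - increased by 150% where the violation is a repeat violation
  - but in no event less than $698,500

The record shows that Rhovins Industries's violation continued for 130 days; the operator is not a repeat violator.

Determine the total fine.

First 50 days: 50 × $6,370 = $318,500
Remaining days: (130 − 50) × $17,580 = $1,406,400
Per-day component: $318,500 + $1,406,400 = $1,724,900
Base plus per-day: $164,050 + $1,724,900 = $1,888,950
The operator is not a repeat violator: no 150% increase.
Minimum $698,500: $1,888,950 meets the minimum, no increase.

$1,888,950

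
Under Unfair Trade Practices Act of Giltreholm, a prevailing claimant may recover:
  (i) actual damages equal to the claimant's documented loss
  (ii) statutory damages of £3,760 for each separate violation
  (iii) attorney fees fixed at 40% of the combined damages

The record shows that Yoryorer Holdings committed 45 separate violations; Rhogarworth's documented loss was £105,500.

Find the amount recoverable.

Statutory damages: 45 × £3,760 = £169,200
Combined damages: £105,500 + £169,200 = £274,700
Attorney fees: 40% of £274,700 = £109,880
Total recovery: £274,700 + £109,880 = £384,580

£384,580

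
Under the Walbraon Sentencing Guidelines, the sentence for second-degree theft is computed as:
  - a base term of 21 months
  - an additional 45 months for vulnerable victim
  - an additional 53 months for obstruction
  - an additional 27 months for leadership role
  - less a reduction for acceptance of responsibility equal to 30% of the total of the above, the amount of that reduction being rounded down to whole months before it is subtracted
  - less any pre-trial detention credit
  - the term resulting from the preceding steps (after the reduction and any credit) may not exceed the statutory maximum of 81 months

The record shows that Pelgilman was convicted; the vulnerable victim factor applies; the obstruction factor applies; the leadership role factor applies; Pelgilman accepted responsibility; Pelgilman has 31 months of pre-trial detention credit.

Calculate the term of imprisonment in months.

72 months

Vulnerable victim enhancement: +45 months
Obstruction enhancement: +53 months
Leadership role enhancement: +27 months
Adjusted term: 21 months + 45 months + 53 months + 27 months = 146 months
Acceptance of responsibility reduction: 30% of 146 months = 43 months (rounded down)
After reduction: 146 − 43 = 103 months
Less pre-trial detention credit: 103 months − 31 months = 72 months
Cap at 81 months: 72 months is within the cap, no reduction.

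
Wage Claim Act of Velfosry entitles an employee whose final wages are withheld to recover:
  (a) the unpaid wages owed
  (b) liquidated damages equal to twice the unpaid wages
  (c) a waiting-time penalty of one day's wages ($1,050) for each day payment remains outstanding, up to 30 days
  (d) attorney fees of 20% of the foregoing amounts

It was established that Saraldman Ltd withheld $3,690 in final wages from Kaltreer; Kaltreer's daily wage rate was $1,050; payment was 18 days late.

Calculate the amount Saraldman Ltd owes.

Total award: $35,964

Doubled: 2 × $3,690 = $7,380
Penalty days: min(18, 30) = 18
Waiting-time penalty: 18 × $1,050 = $18,900
Subtotal: $3,690 + $7,380 + $18,900 = $29,970
Attorney fees: 20% of $29,970 = $5,994
Total award: $29,970 + $5,994 = $35,964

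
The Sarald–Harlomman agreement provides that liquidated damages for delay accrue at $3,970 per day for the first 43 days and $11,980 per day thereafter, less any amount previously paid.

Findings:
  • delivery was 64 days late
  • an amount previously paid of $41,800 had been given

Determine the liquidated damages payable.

First 43 days: 43 × $3,970 = $170,710
Remaining days: (64 − 43) × $11,980 = $251,580
Accrued per-day damages: $170,710 + $251,580 = $422,290
Less amount previously paid: $422,290 − $41,800 = $380,490

Liquidated damages: $380,490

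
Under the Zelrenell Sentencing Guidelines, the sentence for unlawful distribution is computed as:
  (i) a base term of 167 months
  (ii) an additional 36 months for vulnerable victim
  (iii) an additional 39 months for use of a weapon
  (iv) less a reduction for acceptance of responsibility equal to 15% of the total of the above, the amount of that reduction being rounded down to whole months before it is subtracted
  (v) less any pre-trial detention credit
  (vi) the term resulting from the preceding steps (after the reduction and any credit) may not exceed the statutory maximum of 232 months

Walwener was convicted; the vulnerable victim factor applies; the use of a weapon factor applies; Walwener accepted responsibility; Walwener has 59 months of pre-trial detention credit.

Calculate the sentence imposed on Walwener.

Vulnerable victim enhancement: +36 months
Use of a weapon enhancement: +39 months
Adjusted term: 167 months + 36 months + 39 months = 242 months
Acceptance of responsibility reduction: 15% of 242 months = 36 months (rounded down)
After reduction: 242 − 36 = 206 months
Less pre-trial detention credit: 206 months − 59 months = 147 months
Cap at 232 months: 147 months is within the cap, no reduction.

147 months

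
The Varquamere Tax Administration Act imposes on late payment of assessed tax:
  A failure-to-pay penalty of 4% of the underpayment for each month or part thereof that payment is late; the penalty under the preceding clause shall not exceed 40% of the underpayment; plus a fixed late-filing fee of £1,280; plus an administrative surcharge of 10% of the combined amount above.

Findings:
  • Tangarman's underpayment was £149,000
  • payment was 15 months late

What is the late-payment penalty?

£66,968

Accrued rate: 4% × 15 = 60%, capped at 40% → 40%
Failure-to-pay penalty: 40% of £149,000 = £59,600
Penalty before surcharge: £59,600 + £1,280 = £60,880
Administrative surcharge: 10% of £60,880 = £6,088
Total penalty: £60,880 + £6,088 = £66,968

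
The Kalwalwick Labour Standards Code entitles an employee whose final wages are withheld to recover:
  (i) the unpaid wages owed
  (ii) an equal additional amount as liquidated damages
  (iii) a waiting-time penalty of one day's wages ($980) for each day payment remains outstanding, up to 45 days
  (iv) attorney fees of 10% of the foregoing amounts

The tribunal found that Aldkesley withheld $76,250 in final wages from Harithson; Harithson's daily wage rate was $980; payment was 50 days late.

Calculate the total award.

Liquidated damages (equal amount): $76,250
Penalty days: min(50, 45) = 45
Waiting-time penalty: 45 × $980 = $44,100
Subtotal: $76,250 + $76,250 + $44,100 = $196,600
Attorney fees: 10% of $196,600 = $19,660
Total award: $196,600 + $19,660 = $216,260

Total award: $216,260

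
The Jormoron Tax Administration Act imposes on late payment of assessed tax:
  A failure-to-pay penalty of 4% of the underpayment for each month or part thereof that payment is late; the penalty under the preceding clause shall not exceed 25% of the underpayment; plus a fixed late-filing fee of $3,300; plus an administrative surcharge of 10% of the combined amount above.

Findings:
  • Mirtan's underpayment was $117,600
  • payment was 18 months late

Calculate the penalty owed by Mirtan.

Accrued rate: 4% × 18 = 72%, capped at 25% → 25%
Failure-to-pay penalty: 25% of $117,600 = $29,400
Penalty before surcharge: $29,400 + $3,300 = $32,700
Administrative surcharge: 10% of $32,700 = $3,270
Total penalty: $32,700 + $3,270 = $35,970

$35,970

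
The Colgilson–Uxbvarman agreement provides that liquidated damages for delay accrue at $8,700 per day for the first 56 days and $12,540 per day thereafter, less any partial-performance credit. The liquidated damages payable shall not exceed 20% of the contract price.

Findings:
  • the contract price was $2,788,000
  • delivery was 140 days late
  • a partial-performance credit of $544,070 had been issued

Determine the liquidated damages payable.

$557,600

First 56 days: 56 × $8,700 = $487,200
Remaining days: (140 − 56) × $12,540 = $1,053,360
Accrued per-day damages: $487,200 + $1,053,360 = $1,540,560
Less partial-performance credit: $1,540,560 − $544,070 = $996,490
Cap: 20% of $2,788,000 = $557,600
Cap at $557,600: $996,490 exceeds the cap → $557,600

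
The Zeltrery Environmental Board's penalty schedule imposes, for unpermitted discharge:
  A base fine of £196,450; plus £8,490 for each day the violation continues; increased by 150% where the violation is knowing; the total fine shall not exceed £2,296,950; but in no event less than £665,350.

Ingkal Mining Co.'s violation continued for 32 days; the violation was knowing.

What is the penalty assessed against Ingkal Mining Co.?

Per-day component: 32 × £8,490 = £271,680
Base plus per-day: £196,450 + £271,680 = £468,130
Enhancement: 150% of £468,130 = £702,195
Enhanced fine: £468,130 + £702,195 = £1,170,325
Cap at £2,296,950: £1,170,325 is within the cap, no reduction.
Minimum £665,350: £1,170,325 meets the minimum, no increase.

Civil penalty: £1,170,325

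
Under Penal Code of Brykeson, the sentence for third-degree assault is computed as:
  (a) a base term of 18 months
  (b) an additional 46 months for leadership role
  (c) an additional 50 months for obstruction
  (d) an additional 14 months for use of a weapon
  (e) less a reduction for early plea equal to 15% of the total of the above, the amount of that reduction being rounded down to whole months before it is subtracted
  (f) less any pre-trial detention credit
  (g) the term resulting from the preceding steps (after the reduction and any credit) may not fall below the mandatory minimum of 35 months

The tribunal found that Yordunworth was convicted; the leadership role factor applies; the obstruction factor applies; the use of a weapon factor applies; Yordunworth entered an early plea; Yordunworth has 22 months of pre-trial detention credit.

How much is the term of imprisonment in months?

Sentence: 87 months

Leadership role enhancement: +46 months
Obstruction enhancement: +50 months
Use of a weapon enhancement: +14 months
Adjusted term: 18 months + 46 months + 50 months + 14 months = 128 months
Early plea reduction: 15% of 128 months = 19 months (rounded down)
After reduction: 128 − 19 = 109 months
Less pre-trial detention credit: 109 months − 22 months = 87 months
Minimum 35 months: 87 months meets the minimum, no increase.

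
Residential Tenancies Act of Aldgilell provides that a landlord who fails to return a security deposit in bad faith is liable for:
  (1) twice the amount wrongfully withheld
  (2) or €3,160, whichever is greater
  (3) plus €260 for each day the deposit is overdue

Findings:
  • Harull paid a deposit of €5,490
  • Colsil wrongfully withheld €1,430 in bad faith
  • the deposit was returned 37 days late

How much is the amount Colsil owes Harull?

Doubled: 2 × €1,430 = €2,860
Minimum €3,160: €2,860 is below the minimum → €3,160
Late-return penalty: 37 × €260 = €9,620
Damages plus late penalty: €3,160 + €9,620 = €12,780

€12,780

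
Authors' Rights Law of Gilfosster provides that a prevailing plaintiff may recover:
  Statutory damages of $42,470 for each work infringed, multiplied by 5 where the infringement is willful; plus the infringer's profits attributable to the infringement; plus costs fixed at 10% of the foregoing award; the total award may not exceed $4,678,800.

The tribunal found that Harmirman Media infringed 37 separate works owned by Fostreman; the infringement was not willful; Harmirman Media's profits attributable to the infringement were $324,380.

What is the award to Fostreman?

$2,085,347

Statutory damages: 37 × $42,470 = $1,571,390
Infringement not willful: no ×5 enhancement.
Combined award: $1,571,390 + $324,380 = $1,895,770
Costs: 10% of $1,895,770 = $189,577
Award plus costs: $1,895,770 + $189,577 = $2,085,347
Cap at $4,678,800: $2,085,347 is within the cap, no reduction.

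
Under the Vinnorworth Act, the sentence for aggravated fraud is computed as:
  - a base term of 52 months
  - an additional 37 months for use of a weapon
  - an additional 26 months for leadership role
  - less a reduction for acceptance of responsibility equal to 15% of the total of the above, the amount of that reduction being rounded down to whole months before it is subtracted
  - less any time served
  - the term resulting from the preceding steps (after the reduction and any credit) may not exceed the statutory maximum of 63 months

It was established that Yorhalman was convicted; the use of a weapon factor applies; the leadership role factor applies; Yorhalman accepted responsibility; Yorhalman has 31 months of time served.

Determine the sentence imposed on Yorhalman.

Use of a weapon enhancement: +37 months
Leadership role enhancement: +26 months
Adjusted term: 52 months + 37 months + 26 months = 115 months
Acceptance of responsibility reduction: 15% of 115 months = 17 months (rounded down)
After reduction: 115 − 17 = 98 months
Less time served: 98 months − 31 months = 67 months
Cap at 63 months: 67 months exceeds the cap → 63 months

Sentence: 63 months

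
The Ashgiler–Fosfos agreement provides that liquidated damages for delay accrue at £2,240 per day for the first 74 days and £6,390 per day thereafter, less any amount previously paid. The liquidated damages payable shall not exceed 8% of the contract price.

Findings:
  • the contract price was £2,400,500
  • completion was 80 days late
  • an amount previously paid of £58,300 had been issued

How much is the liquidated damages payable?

First 74 days: 74 × £2,240 = £165,760
Remaining days: (80 − 74) × £6,390 = £38,340
Accrued per-day damages: £165,760 + £38,340 = £204,100
Less amount previously paid: £204,100 − £58,300 = £145,800
Cap: 8% of £2,400,500 = £192,040
Cap at £192,040: £145,800 is within the cap, no reduction.

£145,800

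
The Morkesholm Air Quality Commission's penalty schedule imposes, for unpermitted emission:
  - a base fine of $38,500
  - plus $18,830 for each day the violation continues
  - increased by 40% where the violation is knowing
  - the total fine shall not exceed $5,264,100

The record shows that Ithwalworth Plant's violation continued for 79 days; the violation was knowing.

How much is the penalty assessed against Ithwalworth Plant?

Per-day component: 79 × $18,830 = $1,487,570
Base plus per-day: $38,500 + $1,487,570 = $1,526,070
Enhancement: 40% of $1,526,070 = $610,428
Enhanced fine: $1,526,070 + $610,428 = $2,136,498
Cap at $5,264,100: $2,136,498 is within the cap, no reduction.

$2,136,498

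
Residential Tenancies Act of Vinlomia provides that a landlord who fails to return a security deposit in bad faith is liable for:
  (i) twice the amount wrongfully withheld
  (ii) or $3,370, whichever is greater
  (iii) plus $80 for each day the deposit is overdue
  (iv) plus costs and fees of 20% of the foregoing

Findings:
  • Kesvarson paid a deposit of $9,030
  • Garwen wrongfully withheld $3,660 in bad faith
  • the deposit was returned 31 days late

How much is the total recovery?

Recovery: $11,760

Doubled: 2 × $3,660 = $7,320
Minimum $3,370: $7,320 meets the minimum, no increase.
Late-return penalty: 31 × $80 = $2,480
Damages plus late penalty: $7,320 + $2,480 = $9,800
Costs and fees: 20% of $9,800 = $1,960
Total recovery: $9,800 + $1,960 = $11,760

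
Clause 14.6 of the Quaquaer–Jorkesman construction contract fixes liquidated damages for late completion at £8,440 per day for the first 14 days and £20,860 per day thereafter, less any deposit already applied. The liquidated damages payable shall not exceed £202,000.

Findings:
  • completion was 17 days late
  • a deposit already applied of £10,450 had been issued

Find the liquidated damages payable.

First 14 days: 14 × £8,440 = £118,160
Remaining days: (17 − 14) × £20,860 = £62,580
Accrued per-day damages: £118,160 + £62,580 = £180,740
Less deposit already applied: £180,740 − £10,450 = £170,290
Cap at £202,000: £170,290 is within the cap, no reduction.

£170,290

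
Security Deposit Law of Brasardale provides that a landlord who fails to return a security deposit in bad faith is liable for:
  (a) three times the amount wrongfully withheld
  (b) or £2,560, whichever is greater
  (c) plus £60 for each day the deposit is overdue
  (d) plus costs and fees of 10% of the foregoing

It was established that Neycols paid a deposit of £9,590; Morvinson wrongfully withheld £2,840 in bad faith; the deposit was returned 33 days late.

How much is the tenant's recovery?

£11,550

Trebled: 3 × £2,840 = £8,520
Minimum £2,560: £8,520 meets the minimum, no increase.
Late-return penalty: 33 × £60 = £1,980
Damages plus late penalty: £8,520 + £1,980 = £10,500
Costs and fees: 10% of £10,500 = £1,050
Total recovery: £10,500 + £1,050 = £11,550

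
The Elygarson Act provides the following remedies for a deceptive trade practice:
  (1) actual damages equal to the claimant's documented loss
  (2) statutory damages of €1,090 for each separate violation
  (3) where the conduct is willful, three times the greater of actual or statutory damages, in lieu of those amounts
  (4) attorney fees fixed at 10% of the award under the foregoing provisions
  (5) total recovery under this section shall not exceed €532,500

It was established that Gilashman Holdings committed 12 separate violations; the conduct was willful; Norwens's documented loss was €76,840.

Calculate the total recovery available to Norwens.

€253,572

Statutory damages: 12 × €1,090 = €13,080
Greater of actual damages (€76,840) or statutory damages (€13,080): €76,840
Trebled: 3 × €76,840 = €230,520
Attorney fees: 10% of €230,520 = €23,052
Total before cap: €230,520 + €23,052 = €253,572
Cap at €532,500: €253,572 is within the cap, no reduction.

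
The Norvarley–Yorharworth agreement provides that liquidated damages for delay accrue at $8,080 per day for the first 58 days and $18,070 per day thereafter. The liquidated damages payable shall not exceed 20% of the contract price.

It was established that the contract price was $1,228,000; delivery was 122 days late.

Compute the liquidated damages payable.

First 58 days: 58 × $8,080 = $468,640
Remaining days: (122 − 58) × $18,070 = $1,156,480
Accrued per-day damages: $468,640 + $1,156,480 = $1,625,120
Cap: 20% of $1,228,000 = $245,600
Cap at $245,600: $1,625,120 exceeds the cap → $245,600

$245,600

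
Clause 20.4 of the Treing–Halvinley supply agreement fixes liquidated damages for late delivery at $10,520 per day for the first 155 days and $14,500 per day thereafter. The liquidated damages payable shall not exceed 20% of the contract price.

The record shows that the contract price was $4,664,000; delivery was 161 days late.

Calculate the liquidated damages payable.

Liquidated damages: $932,800

First 155 days: 155 × $10,520 = $1,630,600
Remaining days: (161 − 155) × $14,500 = $87,000
Accrued per-day damages: $1,630,600 + $87,000 = $1,717,600
Cap: 20% of $4,664,000 = $932,800
Cap at $932,800: $1,717,600 exceeds the cap → $932,800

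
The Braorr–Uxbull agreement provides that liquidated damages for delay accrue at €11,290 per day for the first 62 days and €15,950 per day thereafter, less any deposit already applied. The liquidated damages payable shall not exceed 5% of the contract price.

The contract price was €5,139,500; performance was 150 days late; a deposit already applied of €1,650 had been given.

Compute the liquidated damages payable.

€256,975

First 62 days: 62 × €11,290 = €699,980
Remaining days: (150 − 62) × €15,950 = €1,403,600
Accrued per-day damages: €699,980 + €1,403,600 = €2,103,580
Less deposit already applied: €2,103,580 − €1,650 = €2,101,930
Cap: 5% of €5,139,500 = €256,975
Cap at €256,975: €2,101,930 exceeds the cap → €256,975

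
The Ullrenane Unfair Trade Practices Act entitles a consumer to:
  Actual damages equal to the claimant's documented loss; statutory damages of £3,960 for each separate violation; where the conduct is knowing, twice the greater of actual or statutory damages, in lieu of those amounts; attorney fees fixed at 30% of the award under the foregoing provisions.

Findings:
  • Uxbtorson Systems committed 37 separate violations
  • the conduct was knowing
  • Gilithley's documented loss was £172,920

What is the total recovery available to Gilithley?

Statutory damages: 37 × £3,960 = £146,520
Greater of actual damages (£172,920) or statutory damages (£146,520): £172,920
Doubled: 2 × £172,920 = £345,840
Attorney fees: 30% of £345,840 = £103,752
Total recovery: £345,840 + £103,752 = £449,592

£449,592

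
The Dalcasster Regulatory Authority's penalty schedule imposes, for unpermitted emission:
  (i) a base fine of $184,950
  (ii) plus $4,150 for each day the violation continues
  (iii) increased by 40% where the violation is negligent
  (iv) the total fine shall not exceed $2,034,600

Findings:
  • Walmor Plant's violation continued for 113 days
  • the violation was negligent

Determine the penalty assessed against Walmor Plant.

$915,460

Per-day component: 113 × $4,150 = $468,950
Base plus per-day: $184,950 + $468,950 = $653,900
Enhancement: 40% of $653,900 = $261,560
Enhanced fine: $653,900 + $261,560 = $915,460
Cap at $2,034,600: $915,460 is within the cap, no reduction.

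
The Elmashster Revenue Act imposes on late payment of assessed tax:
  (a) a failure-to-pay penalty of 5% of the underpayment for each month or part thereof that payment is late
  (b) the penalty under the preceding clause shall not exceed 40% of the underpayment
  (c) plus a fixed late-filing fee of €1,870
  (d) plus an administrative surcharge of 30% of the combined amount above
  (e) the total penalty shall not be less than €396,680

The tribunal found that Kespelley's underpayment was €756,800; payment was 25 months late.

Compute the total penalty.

Accrued rate: 5% × 25 = 125%, capped at 40% → 40%
Failure-to-pay penalty: 40% of €756,800 = €302,720
Penalty before surcharge: €302,720 + €1,870 = €304,590
Administrative surcharge: 30% of €304,590 = €91,377
Total penalty: €304,590 + €91,377 = €395,967
Minimum €396,680: €395,967 is below the minimum → €396,680

€396,680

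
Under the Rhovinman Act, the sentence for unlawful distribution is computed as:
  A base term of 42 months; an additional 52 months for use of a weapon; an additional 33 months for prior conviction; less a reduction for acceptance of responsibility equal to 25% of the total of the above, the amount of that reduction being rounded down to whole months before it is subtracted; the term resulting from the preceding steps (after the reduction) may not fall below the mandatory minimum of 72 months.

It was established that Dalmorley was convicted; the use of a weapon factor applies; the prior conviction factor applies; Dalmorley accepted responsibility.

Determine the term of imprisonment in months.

Use of a weapon enhancement: +52 months
Prior conviction enhancement: +33 months
Adjusted term: 42 months + 52 months + 33 months = 127 months
Acceptance of responsibility reduction: 25% of 127 months = 31 months (rounded down)
After reduction: 127 − 31 = 96 months
Minimum 72 months: 96 months meets the minimum, no increase.

96 months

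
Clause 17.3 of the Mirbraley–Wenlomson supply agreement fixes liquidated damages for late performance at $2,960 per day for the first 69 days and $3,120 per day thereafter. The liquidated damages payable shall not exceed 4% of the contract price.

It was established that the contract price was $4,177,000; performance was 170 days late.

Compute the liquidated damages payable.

First 69 days: 69 × $2,960 = $204,240
Remaining days: (170 − 69) × $3,120 = $315,120
Accrued per-day damages: $204,240 + $315,120 = $519,360
Cap: 4% of $4,177,000 = $167,080
Cap at $167,080: $519,360 exceeds the cap → $167,080

$167,080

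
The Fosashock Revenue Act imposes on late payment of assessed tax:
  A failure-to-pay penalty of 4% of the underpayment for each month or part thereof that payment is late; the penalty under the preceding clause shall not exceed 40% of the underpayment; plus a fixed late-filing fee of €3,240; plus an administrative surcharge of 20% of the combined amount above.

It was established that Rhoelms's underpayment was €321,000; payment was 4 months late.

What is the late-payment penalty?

€65,520

Accrued rate: 4% × 4 = 16%, capped at 40% → 16%
Failure-to-pay penalty: 16% of €321,000 = €51,360
Penalty before surcharge: €51,360 + €3,240 = €54,600
Administrative surcharge: 20% of €54,600 = €10,920
Total penalty: €54,600 + €10,920 = €65,520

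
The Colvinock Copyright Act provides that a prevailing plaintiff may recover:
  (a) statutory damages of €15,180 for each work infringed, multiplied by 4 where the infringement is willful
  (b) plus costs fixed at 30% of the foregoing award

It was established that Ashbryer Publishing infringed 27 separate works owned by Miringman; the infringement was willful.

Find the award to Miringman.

€2,131,272

Statutory damages: 27 × €15,180 = €409,860
Multiplied by 4: 4 × €409,860 = €1,639,440
Costs: 30% of €1,639,440 = €491,832
Award plus costs: €1,639,440 + €491,832 = €2,131,272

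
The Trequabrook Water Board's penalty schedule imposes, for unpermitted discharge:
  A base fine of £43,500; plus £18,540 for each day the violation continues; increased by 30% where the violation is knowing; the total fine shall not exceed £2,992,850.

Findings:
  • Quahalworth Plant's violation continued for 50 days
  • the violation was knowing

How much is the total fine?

Civil penalty: £1,261,650

Per-day component: 50 × £18,540 = £927,000
Base plus per-day: £43,500 + £927,000 = £970,500
Enhancement: 30% of £970,500 = £291,150
Enhanced fine: £970,500 + £291,150 = £1,261,650
Cap at £2,992,850: £1,261,650 is within the cap, no reduction.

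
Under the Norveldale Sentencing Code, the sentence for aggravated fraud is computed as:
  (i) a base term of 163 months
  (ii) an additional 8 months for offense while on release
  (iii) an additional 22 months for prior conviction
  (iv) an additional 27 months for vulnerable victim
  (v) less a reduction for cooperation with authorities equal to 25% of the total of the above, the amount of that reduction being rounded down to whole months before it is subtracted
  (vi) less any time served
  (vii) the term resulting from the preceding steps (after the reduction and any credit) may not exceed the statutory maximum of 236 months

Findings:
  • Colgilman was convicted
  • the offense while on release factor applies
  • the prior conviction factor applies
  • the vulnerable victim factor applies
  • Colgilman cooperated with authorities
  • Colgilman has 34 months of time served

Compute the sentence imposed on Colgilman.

131 months

Offense while on release enhancement: +8 months
Prior conviction enhancement: +22 months
Vulnerable victim enhancement: +27 months
Adjusted term: 163 months + 8 months + 22 months + 27 months = 220 months
Cooperation with authorities reduction: 25% of 220 months = 55 months (rounded down)
After reduction: 220 − 55 = 165 months
Less time served: 165 months − 34 months = 131 months
Cap at 236 months: 131 months is within the cap, no reduction.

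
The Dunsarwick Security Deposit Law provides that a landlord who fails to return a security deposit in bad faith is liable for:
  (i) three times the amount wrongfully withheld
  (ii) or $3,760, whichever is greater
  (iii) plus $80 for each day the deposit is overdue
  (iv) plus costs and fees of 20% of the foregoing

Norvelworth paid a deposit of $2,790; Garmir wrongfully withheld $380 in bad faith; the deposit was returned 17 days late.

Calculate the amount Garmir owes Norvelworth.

Trebled: 3 × $380 = $1,140
Minimum $3,760: $1,140 is below the minimum → $3,760
Late-return penalty: 17 × $80 = $1,360
Damages plus late penalty: $3,760 + $1,360 = $5,120
Costs and fees: 20% of $5,120 = $1,024
Total recovery: $5,120 + $1,024 = $6,144

$6,144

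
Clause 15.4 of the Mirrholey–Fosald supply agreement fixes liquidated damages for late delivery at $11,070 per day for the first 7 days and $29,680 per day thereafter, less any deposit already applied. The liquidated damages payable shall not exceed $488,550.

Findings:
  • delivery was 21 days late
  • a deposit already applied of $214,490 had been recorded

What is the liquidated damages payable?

$278,520

First 7 days: 7 × $11,070 = $77,490
Remaining days: (21 − 7) × $29,680 = $415,520
Accrued per-day damages: $77,490 + $415,520 = $493,010
Less deposit already applied: $493,010 − $214,490 = $278,520
Cap at $488,550: $278,520 is within the cap, no reduction.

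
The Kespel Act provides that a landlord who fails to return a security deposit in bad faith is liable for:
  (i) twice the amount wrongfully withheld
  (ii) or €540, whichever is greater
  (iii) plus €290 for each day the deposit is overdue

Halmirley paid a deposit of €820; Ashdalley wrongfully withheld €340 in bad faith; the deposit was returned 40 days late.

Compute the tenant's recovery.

€12,280

Doubled: 2 × €340 = €680
Minimum €540: €680 meets the minimum, no increase.
Late-return penalty: 40 × €290 = €11,600
Damages plus late penalty: €680 + €11,600 = €12,280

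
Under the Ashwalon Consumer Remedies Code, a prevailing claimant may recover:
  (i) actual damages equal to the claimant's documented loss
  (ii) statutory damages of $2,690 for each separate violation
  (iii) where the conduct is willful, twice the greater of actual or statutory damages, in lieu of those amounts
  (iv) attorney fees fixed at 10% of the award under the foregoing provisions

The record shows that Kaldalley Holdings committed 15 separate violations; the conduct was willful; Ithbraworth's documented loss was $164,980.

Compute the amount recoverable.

Statutory damages: 15 × $2,690 = $40,350
Greater of actual damages ($164,980) or statutory damages ($40,350): $164,980
Doubled: 2 × $164,980 = $329,960
Attorney fees: 10% of $329,960 = $32,996
Total recovery: $329,960 + $32,996 = $362,956

$362,956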